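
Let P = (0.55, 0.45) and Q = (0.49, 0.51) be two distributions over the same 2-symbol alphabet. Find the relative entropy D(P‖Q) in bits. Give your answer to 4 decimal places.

D(P‖Q) = Σ p·log₂(p/q).
  0.55·log₂(0.55/0.49) = 0.09166
  0.45·log₂(0.45/0.51) = -0.08126
D(P‖Q) = 0.0104 bits.

0.0104 bits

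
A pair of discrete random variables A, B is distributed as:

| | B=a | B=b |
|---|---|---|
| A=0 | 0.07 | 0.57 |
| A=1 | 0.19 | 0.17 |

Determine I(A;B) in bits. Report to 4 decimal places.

0.1488 bits

Marginals: p(A) = (0.6400, 0.3600), p(B) = (0.2600, 0.7400).
I(A;B) = H(A) + H(B) − H(A,B).
H(A) = 0.9427, H(B) = 0.8267, H(A,B) = 1.6206.
I(A;B) = 0.9427 + 0.8267 − 1.6206 = 0.1488 bits.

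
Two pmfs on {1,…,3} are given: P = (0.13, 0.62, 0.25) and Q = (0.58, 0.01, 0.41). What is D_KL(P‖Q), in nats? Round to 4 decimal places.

2.2407 nats

D(P‖Q) = Σ p·ln(p/q).
  0.13·ln(0.13/0.58) = -0.19441
  0.62·ln(0.62/0.01) = 2.55882
  0.25·ln(0.25/0.41) = -0.12367
D(P‖Q) = 2.2407 nats.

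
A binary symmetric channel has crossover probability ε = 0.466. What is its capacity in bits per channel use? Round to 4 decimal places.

0.0033 bits

Binary symmetric channel: C = 1 − h₂(ε) where h₂ is the binary entropy function.
h₂(0.466) = −0.466·log₂0.466 − 0.534·log₂0.534 = 0.9967.
C = 1 − 0.9967 = 0.0033 bits per channel use.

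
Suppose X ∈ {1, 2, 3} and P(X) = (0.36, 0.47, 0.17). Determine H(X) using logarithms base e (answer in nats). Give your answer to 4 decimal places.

1.0239 nats

H(X) = −Σ p·ln p.
  −(0.36)·ln(0.36) = 0.36779
  −(0.47)·ln(0.47) = 0.35486
  −(0.17)·ln(0.17) = 0.30123
Sum: 0.36779 + 0.35486 + 0.30123 = 1.0239 nats.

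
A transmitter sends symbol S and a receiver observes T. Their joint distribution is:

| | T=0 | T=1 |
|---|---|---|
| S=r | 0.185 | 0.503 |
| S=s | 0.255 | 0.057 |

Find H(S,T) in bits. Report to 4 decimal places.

1.6873 bits

H(S,T) = −Σ p(x,y)·log₂ p(x,y) over all 4 cells.
  cell (r,0): −0.185·log₂0.185 = 0.45036
  cell (r,1): −0.503·log₂0.503 = 0.49866
  cell (s,0): −0.255·log₂0.255 = 0.50271
  cell (s,1): −0.057·log₂0.057 = 0.23557
Sum = 1.6873 bits.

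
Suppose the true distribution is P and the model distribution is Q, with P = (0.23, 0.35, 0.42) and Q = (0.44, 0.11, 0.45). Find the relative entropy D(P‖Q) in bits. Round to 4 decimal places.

D(P‖Q) = Σ p·log₂(p/q).
  0.23·log₂(0.23/0.44) = -0.21525
  0.35·log₂(0.35/0.11) = 0.58445
  0.42·log₂(0.42/0.45) = -0.04180
D(P‖Q) = 0.3274 bits.

0.3274 bits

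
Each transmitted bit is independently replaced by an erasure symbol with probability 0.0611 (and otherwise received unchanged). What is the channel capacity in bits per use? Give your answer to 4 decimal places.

Binary erasure channel: capacity C = 1 − ε.
C = 1 − 0.0611 = 0.9389 bits per channel use.

0.9389 bits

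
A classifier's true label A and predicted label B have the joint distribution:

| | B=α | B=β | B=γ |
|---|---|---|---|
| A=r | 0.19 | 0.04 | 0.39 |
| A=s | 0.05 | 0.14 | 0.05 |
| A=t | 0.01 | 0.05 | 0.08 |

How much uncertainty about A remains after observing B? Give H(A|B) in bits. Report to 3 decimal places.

1.096 bits

Marginals: p(A) = (0.6200, 0.2400, 0.1400), p(B) = (0.2500, 0.2300, 0.5200).
H(A|B) = Σ p(B) · H(A|B=·).
  B=α: p=0.2500, H(A|B=α) = 0.9510
  B=β: p=0.2300, H(A|B=β) = 1.3534
  B=γ: p=0.5200, H(A|B=γ) = 1.0516
Weighted sum = 1.096 bits.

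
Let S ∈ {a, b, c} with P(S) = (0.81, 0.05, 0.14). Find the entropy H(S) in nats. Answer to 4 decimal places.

H(S) = −Σ p·ln p.
  −(0.81)·ln(0.81) = 0.17068
  −(0.05)·ln(0.05) = 0.14979
  −(0.14)·ln(0.14) = 0.27526
Sum: 0.17068 + 0.14979 + 0.27526 = 0.5957 nats.

0.5957 nats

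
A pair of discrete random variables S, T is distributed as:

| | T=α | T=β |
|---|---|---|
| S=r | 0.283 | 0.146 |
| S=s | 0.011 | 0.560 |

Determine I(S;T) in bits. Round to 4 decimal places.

Marginals: p(S) = (0.4290, 0.5710), p(T) = (0.2940, 0.7060).
I(S;T) = Σ p(x,y)·log₂[p(x,y)/(p(x)p(y))].
  (r,α): 0.283·log₂(2.2438) = 0.32996
  (r,β): 0.146·log₂(0.4820) = -0.15370
  (s,α): 0.011·log₂(0.0655) = -0.04325
  (s,β): 0.560·log₂(1.3891) = 0.26555
Sum = 0.3986 bits.

0.3986 bits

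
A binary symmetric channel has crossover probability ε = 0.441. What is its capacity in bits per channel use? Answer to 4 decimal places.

Binary symmetric channel: C = 1 − h₂(ε) where h₂ is the binary entropy function.
h₂(0.441) = −0.441·log₂0.441 − 0.559·log₂0.559 = 0.9899.
C = 1 − 0.9899 = 0.0101 bits per channel use.

0.0101 bits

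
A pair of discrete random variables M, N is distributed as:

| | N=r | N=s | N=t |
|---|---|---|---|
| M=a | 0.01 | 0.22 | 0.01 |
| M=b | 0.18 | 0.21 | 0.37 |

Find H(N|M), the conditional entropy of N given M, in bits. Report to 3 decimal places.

Marginals: p(M) = (0.2400, 0.7600), p(N) = (0.1900, 0.4300, 0.3800).
H(N|M) = Σ p(M) · H(N|M=·).
  M=a: p=0.2400, H(N|M=a) = 0.4972
  M=b: p=0.7600, H(N|M=b) = 1.5105
Weighted sum = 1.267 bits.

1.267 bits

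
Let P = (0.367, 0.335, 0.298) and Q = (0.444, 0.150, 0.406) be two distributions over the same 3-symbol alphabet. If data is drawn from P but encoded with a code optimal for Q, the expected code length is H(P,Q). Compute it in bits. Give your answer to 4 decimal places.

1.7343 bits

H(P,Q) = −Σ p·log₂ q.
  −0.367·log₂(0.444) = 0.42989
  −0.335·log₂(0.150) = 0.91688
  −0.298·log₂(0.406) = 0.38753
H(P,Q) = 1.7343 bits.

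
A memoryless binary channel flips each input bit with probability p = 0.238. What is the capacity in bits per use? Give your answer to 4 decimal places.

0.2083 bits

Binary symmetric channel: C = 1 − h₂(ε) where h₂ is the binary entropy function.
h₂(0.238) = −0.238·log₂0.238 − 0.762·log₂0.762 = 0.7917.
C = 1 − 0.7917 = 0.2083 bits per channel use.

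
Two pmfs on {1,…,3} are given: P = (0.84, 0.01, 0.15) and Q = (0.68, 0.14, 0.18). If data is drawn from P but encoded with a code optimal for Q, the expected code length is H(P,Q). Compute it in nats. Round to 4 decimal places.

0.6008 nats

H(P,Q) = −Σ p·ln q.
  −0.84·ln(0.68) = 0.32396
  −0.01·ln(0.14) = 0.01966
  −0.15·ln(0.18) = 0.25722
H(P,Q) = 0.6008 nats.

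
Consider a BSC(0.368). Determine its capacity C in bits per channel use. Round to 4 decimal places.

0.0509 bits

Binary symmetric channel: C = 1 − h₂(ε) where h₂ is the binary entropy function.
h₂(0.368) = −0.368·log₂0.368 − 0.632·log₂0.632 = 0.9491.
C = 1 − 0.9491 = 0.0509 bits per channel use.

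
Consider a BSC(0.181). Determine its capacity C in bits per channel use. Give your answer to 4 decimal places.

Binary symmetric channel: C = 1 − h₂(ε) where h₂ is the binary entropy function.
h₂(0.181) = −0.181·log₂0.181 − 0.819·log₂0.819 = 0.6823.
C = 1 − 0.6823 = 0.3177 bits per channel use.

0.3177 bits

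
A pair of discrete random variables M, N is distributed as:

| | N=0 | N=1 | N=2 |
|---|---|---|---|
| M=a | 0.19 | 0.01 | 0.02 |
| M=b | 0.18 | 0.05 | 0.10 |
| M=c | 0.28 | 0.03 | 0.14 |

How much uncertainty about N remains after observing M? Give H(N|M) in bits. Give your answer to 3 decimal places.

1.164 bits

Chain rule: H(N|M) = H(M,N) − H(M).
Marginals: p(M) = (0.2200, 0.3300, 0.4500), p(N) = (0.6500, 0.0900, 0.2600).
H(M,N) = 2.6912 bits; H(M) = 1.5268 bits.
H(N|M) = 2.6912 − 1.5268 = 1.164 bits.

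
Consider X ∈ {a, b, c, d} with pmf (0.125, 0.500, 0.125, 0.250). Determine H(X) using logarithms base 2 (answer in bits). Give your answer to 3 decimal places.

H(X) = −Σ p·log₂ p.
  −(0.125)·log₂(0.125) = 0.3750
  −(0.500)·log₂(0.500) = 0.5000
  −(0.125)·log₂(0.125) = 0.3750
  −(0.250)·log₂(0.250) = 0.5000
Sum: 0.3750 + 0.5000 + 0.3750 + 0.5000 = 1.750 bits.

1.750 bits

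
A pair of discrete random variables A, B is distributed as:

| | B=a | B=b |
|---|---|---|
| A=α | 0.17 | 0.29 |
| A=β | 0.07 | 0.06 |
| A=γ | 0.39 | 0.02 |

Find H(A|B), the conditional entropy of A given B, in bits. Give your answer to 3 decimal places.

1.157 bits

Chain rule: H(A|B) = H(A,B) − H(B).
Marginals: p(A) = (0.4600, 0.1300, 0.4100), p(B) = (0.6300, 0.3700).
H(A,B) = 2.1073 bits; H(B) = 0.9507 bits.
H(A|B) = 2.1073 − 0.9507 = 1.157 bits.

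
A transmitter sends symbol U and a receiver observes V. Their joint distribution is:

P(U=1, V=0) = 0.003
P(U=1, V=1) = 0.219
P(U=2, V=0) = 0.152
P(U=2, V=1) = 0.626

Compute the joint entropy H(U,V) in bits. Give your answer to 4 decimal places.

H(U,V) = −Σ p(x,y)·log₂ p(x,y) over all 4 cells.
  cell (1,0): −0.003·log₂0.003 = 0.02514
  cell (1,1): −0.219·log₂0.219 = 0.47983
  cell (2,0): −0.152·log₂0.152 = 0.41311
  cell (2,1): −0.626·log₂0.626 = 0.42303
Sum = 1.3411 bits.

1.3411 bits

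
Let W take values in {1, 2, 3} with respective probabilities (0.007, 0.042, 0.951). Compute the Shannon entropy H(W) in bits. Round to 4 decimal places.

0.3111 bits

H(W) = −Σ p·log₂ p.
  −(0.007)·log₂(0.007) = 0.05011
  −(0.042)·log₂(0.042) = 0.19209
  −(0.951)·log₂(0.951) = 0.06893
Sum: 0.05011 + 0.19209 + 0.06893 = 0.3111 bits.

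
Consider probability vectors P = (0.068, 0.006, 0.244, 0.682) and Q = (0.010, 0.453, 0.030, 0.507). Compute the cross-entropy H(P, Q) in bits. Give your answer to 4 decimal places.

H(P,Q) = −Σ p·log₂ q.
  −0.068·log₂(0.010) = 0.45178
  −0.006·log₂(0.453) = 0.00685
  −0.244·log₂(0.030) = 1.23437
  −0.682·log₂(0.507) = 0.66832
H(P,Q) = 2.3613 bits.

2.3613 bits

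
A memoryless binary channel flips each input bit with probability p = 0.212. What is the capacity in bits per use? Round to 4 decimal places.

0.2547 bits

Binary symmetric channel: C = 1 − h₂(ε) where h₂ is the binary entropy function.
h₂(0.212) = −0.212·log₂0.212 − 0.788·log₂0.788 = 0.7453.
C = 1 − 0.7453 = 0.2547 bits per channel use.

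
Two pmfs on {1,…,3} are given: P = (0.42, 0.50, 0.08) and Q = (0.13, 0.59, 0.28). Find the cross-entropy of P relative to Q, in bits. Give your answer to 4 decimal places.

1.7638 bits

H(P,Q) = −Σ p·log₂ q.
  −0.42·log₂(0.13) = 1.23623
  −0.50·log₂(0.59) = 0.38061
  −0.08·log₂(0.28) = 0.14692
H(P,Q) = 1.7638 bits.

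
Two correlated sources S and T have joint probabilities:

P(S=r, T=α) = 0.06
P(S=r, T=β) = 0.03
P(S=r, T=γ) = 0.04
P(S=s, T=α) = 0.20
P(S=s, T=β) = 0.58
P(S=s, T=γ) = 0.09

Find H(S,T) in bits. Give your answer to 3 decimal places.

1.814 bits

H(S,T) = −Σ p(x,y)·log₂ p(x,y) over all 6 cells.
  cell (r,α): −0.06·log₂0.06 = 0.2435
  cell (r,β): −0.03·log₂0.03 = 0.1518
  cell (r,γ): −0.04·log₂0.04 = 0.1858
  cell (s,α): −0.20·log₂0.20 = 0.4644
  cell (s,β): −0.58·log₂0.58 = 0.4558
  cell (s,γ): −0.09·log₂0.09 = 0.3127
Sum = 1.814 bits.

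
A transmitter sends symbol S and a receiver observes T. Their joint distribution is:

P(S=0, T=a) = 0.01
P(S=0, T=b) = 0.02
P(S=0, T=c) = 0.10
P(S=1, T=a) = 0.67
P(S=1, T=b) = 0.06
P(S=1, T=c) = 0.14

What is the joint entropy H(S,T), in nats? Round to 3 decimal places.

H(S,T) = −Σ p(x,y)·ln p(x,y) over all 6 cells.
  cell (0,a): −0.01·ln0.01 = 0.0461
  cell (0,b): −0.02·ln0.02 = 0.0782
  cell (0,c): −0.10·ln0.10 = 0.2303
  cell (1,a): −0.67·ln0.67 = 0.2683
  cell (1,b): −0.06·ln0.06 = 0.1688
  cell (1,c): −0.14·ln0.14 = 0.2753
Sum = 1.067 nats.

1.067 nats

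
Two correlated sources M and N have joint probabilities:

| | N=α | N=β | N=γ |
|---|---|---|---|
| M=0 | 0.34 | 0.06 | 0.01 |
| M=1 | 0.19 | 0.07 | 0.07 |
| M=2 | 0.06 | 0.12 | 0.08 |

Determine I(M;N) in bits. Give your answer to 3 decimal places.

Marginals: p(M) = (0.4100, 0.3300, 0.2600), p(N) = (0.5900, 0.2500, 0.1600).
I(M;N) = H(M) + H(N) − H(M,N).
H(M) = 1.5605, H(N) = 1.3721, H(M,N) = 2.7336.
I(M;N) = 1.5605 + 1.3721 − 2.7336 = 0.199 bits.

0.199 bits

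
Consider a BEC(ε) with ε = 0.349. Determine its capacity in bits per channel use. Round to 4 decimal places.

0.6510 bits

Binary erasure channel: capacity C = 1 − ε.
C = 1 − 0.349 = 0.6510 bits per channel use.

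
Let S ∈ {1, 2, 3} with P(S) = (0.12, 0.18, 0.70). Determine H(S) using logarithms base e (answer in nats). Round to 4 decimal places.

H(S) = −Σ p·ln p.
  −(0.12)·ln(0.12) = 0.25443
  −(0.18)·ln(0.18) = 0.30866
  −(0.70)·ln(0.70) = 0.24967
Sum: 0.25443 + 0.30866 + 0.24967 = 0.8128 nats.

0.8128 nats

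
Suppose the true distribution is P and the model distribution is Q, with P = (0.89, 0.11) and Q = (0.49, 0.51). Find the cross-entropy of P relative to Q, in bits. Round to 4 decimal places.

H(P,Q) = −Σ p·log₂ q.
  −0.89·log₂(0.49) = 0.91594
  −0.11·log₂(0.51) = 0.10686
H(P,Q) = 1.0228 bits.

1.0228 bits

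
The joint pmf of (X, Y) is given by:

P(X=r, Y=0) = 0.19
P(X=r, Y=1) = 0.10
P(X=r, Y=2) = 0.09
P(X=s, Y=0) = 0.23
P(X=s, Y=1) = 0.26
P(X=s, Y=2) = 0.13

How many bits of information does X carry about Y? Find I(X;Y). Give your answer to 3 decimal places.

Marginals: p(X) = (0.3800, 0.6200), p(Y) = (0.4200, 0.3600, 0.2200).
I(X;Y) = Σ p(x,y)·log₂[p(x,y)/(p(x)p(y))].
  (r,0): 0.19·log₂(1.1905) = 0.0478
  (r,1): 0.10·log₂(0.7310) = -0.0452
  (r,2): 0.09·log₂(1.0766) = 0.0096
  (s,0): 0.23·log₂(0.8833) = -0.0412
  (s,1): 0.26·log₂(1.1649) = 0.0572
  (s,2): 0.13·log₂(0.9531) = -0.0090
Sum = 0.019 bits.

0.019 bits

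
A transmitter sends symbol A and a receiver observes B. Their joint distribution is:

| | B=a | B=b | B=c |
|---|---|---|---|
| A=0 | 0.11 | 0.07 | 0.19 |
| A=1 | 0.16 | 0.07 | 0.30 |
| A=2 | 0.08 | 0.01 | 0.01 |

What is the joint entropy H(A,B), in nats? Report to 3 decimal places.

H(A,B) = −Σ p(x,y)·ln p(x,y) over all 9 cells.
  cell (0,a): −0.11·ln0.11 = 0.2428
  cell (0,b): −0.07·ln0.07 = 0.1861
  cell (0,c): −0.19·ln0.19 = 0.3155
  cell (1,a): −0.16·ln0.16 = 0.2932
  cell (1,b): −0.07·ln0.07 = 0.1861
  cell (1,c): −0.30·ln0.30 = 0.3612
  cell (2,a): −0.08·ln0.08 = 0.2021
  cell (2,b): −0.01·ln0.01 = 0.0461
  cell (2,c): −0.01·ln0.01 = 0.0461
Sum = 1.879 nats.

1.879 nats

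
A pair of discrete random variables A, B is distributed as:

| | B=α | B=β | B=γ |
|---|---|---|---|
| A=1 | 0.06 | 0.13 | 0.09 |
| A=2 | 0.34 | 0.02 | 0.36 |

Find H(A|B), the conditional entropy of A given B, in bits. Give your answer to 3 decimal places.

0.654 bits

Chain rule: H(A|B) = H(A,B) − H(B).
Marginals: p(A) = (0.2800, 0.7200), p(B) = (0.4000, 0.1500, 0.4500).
H(A,B) = 2.1115 bits; H(B) = 1.4577 bits.
H(A|B) = 2.1115 − 1.4577 = 0.654 bits.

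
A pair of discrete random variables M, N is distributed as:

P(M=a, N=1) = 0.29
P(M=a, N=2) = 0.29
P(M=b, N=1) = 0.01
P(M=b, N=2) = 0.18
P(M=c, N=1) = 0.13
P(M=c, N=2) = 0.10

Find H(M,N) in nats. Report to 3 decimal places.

H(M,N) = −Σ p(x,y)·ln p(x,y) over all 6 cells.
  cell (a,1): −0.29·ln0.29 = 0.3590
  cell (a,2): −0.29·ln0.29 = 0.3590
  cell (b,1): −0.01·ln0.01 = 0.0461
  cell (b,2): −0.18·ln0.18 = 0.3087
  cell (c,1): −0.13·ln0.13 = 0.2652
  cell (c,2): −0.10·ln0.10 = 0.2303
Sum = 1.568 nats.

1.568 nats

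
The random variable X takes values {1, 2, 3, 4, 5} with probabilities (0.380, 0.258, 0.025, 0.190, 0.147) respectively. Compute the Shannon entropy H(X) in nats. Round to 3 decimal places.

1.407 nats

H(X) = −Σ p·ln p.
  −(0.380)·ln(0.380) = 0.3677
  −(0.258)·ln(0.258) = 0.3495
  −(0.025)·ln(0.025) = 0.0922
  −(0.190)·ln(0.190) = 0.3155
  −(0.147)·ln(0.147) = 0.2818
Sum: 0.3677 + 0.3495 + 0.0922 + 0.3155 + 0.2818 = 1.407 nats.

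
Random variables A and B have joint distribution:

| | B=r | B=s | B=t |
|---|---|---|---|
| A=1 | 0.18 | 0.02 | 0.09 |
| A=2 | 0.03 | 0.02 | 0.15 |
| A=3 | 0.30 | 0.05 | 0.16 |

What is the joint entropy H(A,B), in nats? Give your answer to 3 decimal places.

1.876 nats

H(A,B) = −Σ p(x,y)·ln p(x,y) over all 9 cells.
  cell (1,r): −0.18·ln0.18 = 0.3087
  cell (1,s): −0.02·ln0.02 = 0.0782
  cell (1,t): −0.09·ln0.09 = 0.2167
  cell (2,r): −0.03·ln0.03 = 0.1052
  cell (2,s): −0.02·ln0.02 = 0.0782
  cell (2,t): −0.15·ln0.15 = 0.2846
  cell (3,r): −0.30·ln0.30 = 0.3612
  cell (3,s): −0.05·ln0.05 = 0.1498
  cell (3,t): −0.16·ln0.16 = 0.2932
Sum = 1.876 nats.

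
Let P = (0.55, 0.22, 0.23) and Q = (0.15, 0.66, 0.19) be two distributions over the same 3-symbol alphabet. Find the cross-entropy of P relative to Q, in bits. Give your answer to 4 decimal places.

2.1883 bits

H(P,Q) = −Σ p·log₂ q.
  −0.55·log₂(0.15) = 1.50533
  −0.22·log₂(0.66) = 0.13188
  −0.23·log₂(0.19) = 0.55106
H(P,Q) = 2.1883 bits.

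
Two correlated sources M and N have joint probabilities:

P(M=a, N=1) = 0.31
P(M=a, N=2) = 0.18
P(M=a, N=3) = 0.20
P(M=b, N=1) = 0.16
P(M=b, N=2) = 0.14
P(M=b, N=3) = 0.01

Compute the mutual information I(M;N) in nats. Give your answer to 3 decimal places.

Marginals: p(M) = (0.6900, 0.3100), p(N) = (0.4700, 0.3200, 0.2100).
I(M;N) = H(M) + H(N) − H(M,N).
H(M) = 0.6191, H(N) = 1.0472, H(M,N) = 1.6081.
I(M;N) = 0.6191 + 1.0472 − 1.6081 = 0.058 nats.

0.058 nats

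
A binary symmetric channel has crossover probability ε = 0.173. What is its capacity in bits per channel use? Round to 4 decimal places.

0.3355 bits

Binary symmetric channel: C = 1 − h₂(ε) where h₂ is the binary entropy function.
h₂(0.173) = −0.173·log₂0.173 − 0.827·log₂0.827 = 0.6645.
C = 1 − 0.6645 = 0.3355 bits per channel use.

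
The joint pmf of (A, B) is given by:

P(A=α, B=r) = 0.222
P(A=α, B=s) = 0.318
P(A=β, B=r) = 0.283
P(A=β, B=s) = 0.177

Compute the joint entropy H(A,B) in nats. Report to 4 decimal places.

H(A,B) = −Σ p(x,y)·ln p(x,y) over all 4 cells.
  cell (α,r): −0.222·ln0.222 = 0.33413
  cell (α,s): −0.318·ln0.318 = 0.36433
  cell (β,r): −0.283·ln0.283 = 0.35723
  cell (β,s): −0.177·ln0.177 = 0.30649
Sum = 1.3622 nats.

1.3622 nats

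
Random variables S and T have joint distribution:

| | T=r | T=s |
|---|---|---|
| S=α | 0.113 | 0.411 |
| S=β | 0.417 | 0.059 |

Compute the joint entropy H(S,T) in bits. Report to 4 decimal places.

H(S,T) = −Σ p(x,y)·log₂ p(x,y) over all 4 cells.
  cell (α,r): −0.113·log₂0.113 = 0.35545
  cell (α,s): −0.411·log₂0.411 = 0.52723
  cell (β,r): −0.417·log₂0.417 = 0.52620
  cell (β,s): −0.059·log₂0.059 = 0.24091
Sum = 1.6498 bits.

1.6498 bits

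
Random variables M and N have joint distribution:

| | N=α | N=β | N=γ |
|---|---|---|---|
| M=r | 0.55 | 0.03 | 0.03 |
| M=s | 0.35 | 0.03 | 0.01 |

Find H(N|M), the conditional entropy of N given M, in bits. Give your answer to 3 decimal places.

0.561 bits

Marginals: p(M) = (0.6100, 0.3900), p(N) = (0.9000, 0.0600, 0.0400).
H(N|M) = Σ p(M) · H(N|M=·).
  M=r: p=0.6100, H(N|M=r) = 0.5621
  M=s: p=0.3900, H(N|M=s) = 0.5603
Weighted sum = 0.561 bits.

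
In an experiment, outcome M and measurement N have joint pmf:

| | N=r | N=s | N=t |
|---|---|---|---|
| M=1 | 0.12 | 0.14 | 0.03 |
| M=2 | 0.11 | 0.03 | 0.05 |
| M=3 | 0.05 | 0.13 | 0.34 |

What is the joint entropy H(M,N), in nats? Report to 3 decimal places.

H(M,N) = −Σ p(x,y)·ln p(x,y) over all 9 cells.
  cell (1,r): −0.12·ln0.12 = 0.2544
  cell (1,s): −0.14·ln0.14 = 0.2753
  cell (1,t): −0.03·ln0.03 = 0.1052
  cell (2,r): −0.11·ln0.11 = 0.2428
  cell (2,s): −0.03·ln0.03 = 0.1052
  cell (2,t): −0.05·ln0.05 = 0.1498
  cell (3,r): −0.05·ln0.05 = 0.1498
  cell (3,s): −0.13·ln0.13 = 0.2652
  cell (3,t): −0.34·ln0.34 = 0.3668
Sum = 1.914 nats.

1.914 nats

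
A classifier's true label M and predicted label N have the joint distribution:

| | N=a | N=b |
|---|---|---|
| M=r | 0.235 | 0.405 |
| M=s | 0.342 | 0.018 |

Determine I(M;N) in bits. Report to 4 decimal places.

0.2727 bits

Marginals: p(M) = (0.6400, 0.3600), p(N) = (0.5770, 0.4230).
I(M;N) = Σ p(x,y)·log₂[p(x,y)/(p(x)p(y))].
  (r,a): 0.235·log₂(0.6364) = -0.15323
  (r,b): 0.405·log₂(1.4960) = 0.23535
  (s,a): 0.342·log₂(1.6464) = 0.24602
  (s,b): 0.018·log₂(0.1182) = -0.05545
Sum = 0.2727 bits.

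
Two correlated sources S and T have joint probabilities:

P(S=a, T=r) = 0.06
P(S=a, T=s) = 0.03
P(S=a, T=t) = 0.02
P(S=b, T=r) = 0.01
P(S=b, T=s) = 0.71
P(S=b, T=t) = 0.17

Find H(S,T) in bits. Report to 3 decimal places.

H(S,T) = −Σ p(x,y)·log₂ p(x,y) over all 6 cells.
  cell (a,r): −0.06·log₂0.06 = 0.2435
  cell (a,s): −0.03·log₂0.03 = 0.1518
  cell (a,t): −0.02·log₂0.02 = 0.1129
  cell (b,r): −0.01·log₂0.01 = 0.0664
  cell (b,s): −0.71·log₂0.71 = 0.3508
  cell (b,t): −0.17·log₂0.17 = 0.4346
Sum = 1.360 bits.

1.360 bits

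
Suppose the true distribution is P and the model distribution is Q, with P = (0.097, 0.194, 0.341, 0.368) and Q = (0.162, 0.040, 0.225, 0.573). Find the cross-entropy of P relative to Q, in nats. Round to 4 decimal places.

1.5146 nats

H(P,Q) = −Σ p·ln q.
  −0.097·ln(0.162) = 0.17656
  −0.194·ln(0.040) = 0.62446
  −0.341·ln(0.225) = 0.50865
  −0.368·ln(0.573) = 0.20493
H(P,Q) = 1.5146 nats.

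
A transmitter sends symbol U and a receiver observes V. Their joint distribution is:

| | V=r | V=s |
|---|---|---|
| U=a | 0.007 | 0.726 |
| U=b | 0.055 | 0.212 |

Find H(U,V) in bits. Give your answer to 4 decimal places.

1.0901 bits

H(U,V) = −Σ p(x,y)·log₂ p(x,y) over all 4 cells.
  cell (a,r): −0.007·log₂0.007 = 0.05011
  cell (a,s): −0.726·log₂0.726 = 0.33538
  cell (b,r): −0.055·log₂0.055 = 0.23014
  cell (b,s): −0.212·log₂0.212 = 0.47443
Sum = 1.0901 bits.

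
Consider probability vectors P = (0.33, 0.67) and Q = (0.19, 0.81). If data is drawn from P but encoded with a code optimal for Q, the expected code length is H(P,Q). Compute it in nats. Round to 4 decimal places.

0.6892 nats

H(P,Q) = −Σ p·ln q.
  −0.33·ln(0.19) = 0.54804
  −0.67·ln(0.81) = 0.14118
H(P,Q) = 0.6892 nats.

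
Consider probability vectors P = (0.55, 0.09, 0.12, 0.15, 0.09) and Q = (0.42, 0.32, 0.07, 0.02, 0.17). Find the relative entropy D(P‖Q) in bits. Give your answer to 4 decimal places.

D(P‖Q) = Σ p·log₂(p/q).
  0.55·log₂(0.55/0.42) = 0.21397
  0.09·log₂(0.09/0.32) = -0.16471
  0.12·log₂(0.12/0.07) = 0.09331
  0.15·log₂(0.15/0.02) = 0.43603
  0.09·log₂(0.09/0.17) = -0.08258
D(P‖Q) = 0.4960 bits.

0.4960 bits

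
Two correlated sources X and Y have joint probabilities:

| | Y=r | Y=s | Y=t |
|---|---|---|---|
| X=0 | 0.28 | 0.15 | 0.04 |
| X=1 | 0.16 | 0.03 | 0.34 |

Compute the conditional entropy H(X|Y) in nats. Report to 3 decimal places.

Chain rule: H(X|Y) = H(X,Y) − H(Y).
Marginals: p(X) = (0.4700, 0.5300), p(Y) = (0.4400, 0.1800, 0.3800).
H(X,Y) = 1.5350 nats; H(Y) = 1.0376 nats.
H(X|Y) = 1.5350 − 1.0376 = 0.497 nats.

0.497 nats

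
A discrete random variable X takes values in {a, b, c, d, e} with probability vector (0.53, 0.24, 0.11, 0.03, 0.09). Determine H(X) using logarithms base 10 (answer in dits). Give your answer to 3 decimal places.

0.540 dits

H(X) = −Σ p·log₁₀ p.
  −(0.53)·log₁₀(0.53) = 0.1461
  −(0.24)·log₁₀(0.24) = 0.1487
  −(0.11)·log₁₀(0.11) = 0.1054
  −(0.03)·log₁₀(0.03) = 0.0457
  −(0.09)·log₁₀(0.09) = 0.0941
Sum: 0.1461 + 0.1487 + 0.1054 + 0.0457 + 0.0941 = 0.540 dits.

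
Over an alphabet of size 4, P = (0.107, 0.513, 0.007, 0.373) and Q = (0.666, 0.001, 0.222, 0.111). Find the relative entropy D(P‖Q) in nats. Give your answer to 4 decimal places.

D(P‖Q) = Σ p·ln(p/q).
  0.107·ln(0.107/0.666) = -0.19565
  0.513·ln(0.513/0.001) = 3.20126
  0.007·ln(0.007/0.222) = -0.02420
  0.373·ln(0.373/0.111) = 0.45209
D(P‖Q) = 3.4335 nats.

3.4335 nats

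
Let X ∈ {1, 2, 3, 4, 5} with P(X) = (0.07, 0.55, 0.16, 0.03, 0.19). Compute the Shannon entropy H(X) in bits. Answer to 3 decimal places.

1.773 bits

H(X) = −Σ p·log₂ p.
  −(0.07)·log₂(0.07) = 0.2686
  −(0.55)·log₂(0.55) = 0.4744
  −(0.16)·log₂(0.16) = 0.4230
  −(0.03)·log₂(0.03) = 0.1518
  −(0.19)·log₂(0.19) = 0.4552
Sum: 0.2686 + 0.4744 + 0.4230 + 0.1518 + 0.4552 = 1.773 bits.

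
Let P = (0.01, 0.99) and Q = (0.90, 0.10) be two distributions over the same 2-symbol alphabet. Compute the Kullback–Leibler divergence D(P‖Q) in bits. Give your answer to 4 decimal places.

D(P‖Q) = Σ p·log₂(p/q).
  0.01·log₂(0.01/0.90) = -0.06492
  0.99·log₂(0.99/0.10) = 3.27435
D(P‖Q) = 3.2094 bits.

3.2094 bits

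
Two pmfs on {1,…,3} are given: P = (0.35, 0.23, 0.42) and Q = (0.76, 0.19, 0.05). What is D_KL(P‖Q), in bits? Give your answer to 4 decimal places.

D(P‖Q) = Σ p·log₂(p/q).
  0.35·log₂(0.35/0.76) = -0.39153
  0.23·log₂(0.23/0.19) = 0.06340
  0.42·log₂(0.42/0.05) = 1.28956
D(P‖Q) = 0.9614 bits.

0.9614 bits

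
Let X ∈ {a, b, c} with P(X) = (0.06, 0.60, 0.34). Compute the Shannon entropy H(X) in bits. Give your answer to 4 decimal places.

H(X) = −Σ p·log₂ p.
  −(0.06)·log₂(0.06) = 0.24353
  −(0.60)·log₂(0.60) = 0.44218
  −(0.34)·log₂(0.34) = 0.52917
Sum: 0.24353 + 0.44218 + 0.52917 = 1.2149 bits.

1.2149 bits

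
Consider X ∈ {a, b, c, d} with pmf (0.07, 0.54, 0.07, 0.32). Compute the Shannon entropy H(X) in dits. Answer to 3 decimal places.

0.465 dits

H(X) = −Σ p·log₁₀ p.
  −(0.07)·log₁₀(0.07) = 0.0808
  −(0.54)·log₁₀(0.54) = 0.1445
  −(0.07)·log₁₀(0.07) = 0.0808
  −(0.32)·log₁₀(0.32) = 0.1584
Sum: 0.0808 + 0.1445 + 0.0808 + 0.1584 = 0.465 dits.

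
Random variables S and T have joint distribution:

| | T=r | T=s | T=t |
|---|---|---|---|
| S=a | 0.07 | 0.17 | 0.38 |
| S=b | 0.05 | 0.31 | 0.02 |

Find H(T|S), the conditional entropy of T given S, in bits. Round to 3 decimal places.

Chain rule: H(T|S) = H(S,T) − H(S).
Marginals: p(S) = (0.6200, 0.3800), p(T) = (0.1200, 0.4800, 0.4000).
H(S,T) = 2.0864 bits; H(S) = 0.9580 bits.
H(T|S) = 2.0864 − 0.9580 = 1.128 bits.

1.128 bits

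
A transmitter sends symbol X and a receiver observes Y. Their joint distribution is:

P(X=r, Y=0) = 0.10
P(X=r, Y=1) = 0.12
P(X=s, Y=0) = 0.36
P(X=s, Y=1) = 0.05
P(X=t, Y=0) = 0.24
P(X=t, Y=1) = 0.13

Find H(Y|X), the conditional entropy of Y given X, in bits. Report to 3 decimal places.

Chain rule: H(Y|X) = H(X,Y) − H(X).
Marginals: p(X) = (0.2200, 0.4100, 0.3700), p(Y) = (0.7000, 0.3000).
H(X,Y) = 2.3228 bits; H(X) = 1.5387 bits.
H(Y|X) = 2.3228 − 1.5387 = 0.784 bits.

0.784 bits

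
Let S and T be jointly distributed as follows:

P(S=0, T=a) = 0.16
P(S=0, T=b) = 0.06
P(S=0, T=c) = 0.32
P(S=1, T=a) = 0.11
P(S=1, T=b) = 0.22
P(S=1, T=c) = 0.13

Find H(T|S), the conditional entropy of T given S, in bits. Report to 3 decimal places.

1.411 bits

Marginals: p(S) = (0.5400, 0.4600), p(T) = (0.2700, 0.2800, 0.4500).
H(T|S) = Σ p(S) · H(T|S=·).
  S=0: p=0.5400, H(T|S=0) = 1.3195
  S=1: p=0.4600, H(T|S=1) = 1.5178
Weighted sum = 1.411 bits.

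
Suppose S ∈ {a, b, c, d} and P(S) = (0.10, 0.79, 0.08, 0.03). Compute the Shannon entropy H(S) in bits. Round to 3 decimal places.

H(S) = −Σ p·log₂ p.
  −(0.10)·log₂(0.10) = 0.3322
  −(0.79)·log₂(0.79) = 0.2687
  −(0.08)·log₂(0.08) = 0.2915
  −(0.03)·log₂(0.03) = 0.1518
Sum: 0.3322 + 0.2687 + 0.2915 + 0.1518 = 1.044 bits.

1.044 bits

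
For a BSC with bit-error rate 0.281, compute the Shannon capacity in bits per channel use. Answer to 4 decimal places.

0.1432 bits

Binary symmetric channel: C = 1 − h₂(ε) where h₂ is the binary entropy function.
h₂(0.281) = −0.281·log₂0.281 − 0.719·log₂0.719 = 0.8568.
C = 1 − 0.8568 = 0.1432 bits per channel use.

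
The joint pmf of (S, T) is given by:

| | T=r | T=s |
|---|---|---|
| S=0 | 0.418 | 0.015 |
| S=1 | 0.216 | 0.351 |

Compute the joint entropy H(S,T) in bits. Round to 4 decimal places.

H(S,T) = −Σ p(x,y)·log₂ p(x,y) over all 4 cells.
  cell (0,r): −0.418·log₂0.418 = 0.52602
  cell (0,s): −0.015·log₂0.015 = 0.09088
  cell (1,r): −0.216·log₂0.216 = 0.47755
  cell (1,s): −0.351·log₂0.351 = 0.53017
Sum = 1.6246 bits.

1.6246 bits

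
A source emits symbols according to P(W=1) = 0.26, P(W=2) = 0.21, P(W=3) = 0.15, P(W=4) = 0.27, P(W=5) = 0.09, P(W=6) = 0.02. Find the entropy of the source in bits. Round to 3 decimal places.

H(W) = −Σ p·log₂ p.
  −(0.26)·log₂(0.26) = 0.5053
  −(0.21)·log₂(0.21) = 0.4728
  −(0.15)·log₂(0.15) = 0.4105
  −(0.27)·log₂(0.27) = 0.5100
  −(0.09)·log₂(0.09) = 0.3127
  −(0.02)·log₂(0.02) = 0.1129
Sum: 0.5053 + 0.4728 + 0.4105 + 0.5100 + 0.3127 + 0.1129 = 2.324 bits.

2.324 bits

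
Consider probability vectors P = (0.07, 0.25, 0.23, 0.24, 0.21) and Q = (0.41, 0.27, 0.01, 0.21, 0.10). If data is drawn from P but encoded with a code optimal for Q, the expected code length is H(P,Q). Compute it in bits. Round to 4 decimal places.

H(P,Q) = −Σ p·log₂ q.
  −0.07·log₂(0.41) = 0.09004
  −0.25·log₂(0.27) = 0.47224
  −0.23·log₂(0.01) = 1.52809
  −0.24·log₂(0.21) = 0.54037
  −0.21·log₂(0.10) = 0.69760
H(P,Q) = 3.3283 bits.

3.3283 bits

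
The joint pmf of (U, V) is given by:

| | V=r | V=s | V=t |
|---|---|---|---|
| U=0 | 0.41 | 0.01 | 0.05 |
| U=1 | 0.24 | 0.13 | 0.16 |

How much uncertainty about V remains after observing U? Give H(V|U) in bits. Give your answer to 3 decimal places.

1.112 bits

Chain rule: H(V|U) = H(U,V) − H(U).
Marginals: p(U) = (0.4700, 0.5300), p(V) = (0.6500, 0.1400, 0.2100).
H(U,V) = 2.1097 bits; H(U) = 0.9974 bits.
H(V|U) = 2.1097 − 0.9974 = 1.112 bits.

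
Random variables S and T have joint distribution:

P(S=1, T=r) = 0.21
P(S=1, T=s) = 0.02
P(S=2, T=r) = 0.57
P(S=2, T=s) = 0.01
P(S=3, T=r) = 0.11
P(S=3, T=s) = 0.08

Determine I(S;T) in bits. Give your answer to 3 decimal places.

0.142 bits

Marginals: p(S) = (0.2300, 0.5800, 0.1900), p(T) = (0.8900, 0.1100).
I(S;T) = Σ p(x,y)·log₂[p(x,y)/(p(x)p(y))].
  (1,r): 0.21·log₂(1.0259) = 0.0077
  (1,s): 0.02·log₂(0.7905) = -0.0068
  (2,r): 0.57·log₂(1.1042) = 0.0815
  (2,s): 0.01·log₂(0.1567) = -0.0267
  (3,r): 0.11·log₂(0.6505) = -0.0682
  (3,s): 0.08·log₂(3.8278) = 0.1549
Sum = 0.142 bits.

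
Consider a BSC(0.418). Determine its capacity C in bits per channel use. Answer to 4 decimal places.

Binary symmetric channel: C = 1 − h₂(ε) where h₂ is the binary entropy function.
h₂(0.418) = −0.418·log₂0.418 − 0.582·log₂0.582 = 0.9805.
C = 1 − 0.9805 = 0.0195 bits per channel use.

0.0195 bits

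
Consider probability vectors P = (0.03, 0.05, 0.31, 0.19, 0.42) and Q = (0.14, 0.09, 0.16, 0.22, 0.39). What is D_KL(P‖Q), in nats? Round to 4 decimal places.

D(P‖Q) = Σ p·ln(p/q).
  0.03·ln(0.03/0.14) = -0.04621
  0.05·ln(0.05/0.09) = -0.02939
  0.31·ln(0.31/0.16) = 0.20503
  0.19·ln(0.19/0.22) = -0.02785
  0.42·ln(0.42/0.39) = 0.03113
D(P‖Q) = 0.1327 nats.

0.1327 nats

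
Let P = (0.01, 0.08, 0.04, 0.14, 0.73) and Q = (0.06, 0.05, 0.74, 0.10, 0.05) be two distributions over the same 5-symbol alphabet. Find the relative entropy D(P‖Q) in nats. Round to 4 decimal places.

1.9072 nats

D(P‖Q) = Σ p·ln(p/q).
  0.01·ln(0.01/0.06) = -0.01792
  0.08·ln(0.08/0.05) = 0.03760
  0.04·ln(0.04/0.74) = -0.11671
  0.14·ln(0.14/0.10) = 0.04711
  0.73·ln(0.73/0.05) = 1.95715
D(P‖Q) = 1.9072 nats.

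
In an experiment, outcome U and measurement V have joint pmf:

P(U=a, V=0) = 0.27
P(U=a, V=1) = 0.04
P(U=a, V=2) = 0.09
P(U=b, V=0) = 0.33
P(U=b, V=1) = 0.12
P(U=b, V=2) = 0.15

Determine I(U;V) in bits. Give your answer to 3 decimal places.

0.016 bits

Marginals: p(U) = (0.4000, 0.6000), p(V) = (0.6000, 0.1600, 0.2400).
I(U;V) = H(U) + H(V) − H(U,V).
H(U) = 0.9710, H(V) = 1.3593, H(U,V) = 2.3139.
I(U;V) = 0.9710 + 1.3593 − 2.3139 = 0.016 bits.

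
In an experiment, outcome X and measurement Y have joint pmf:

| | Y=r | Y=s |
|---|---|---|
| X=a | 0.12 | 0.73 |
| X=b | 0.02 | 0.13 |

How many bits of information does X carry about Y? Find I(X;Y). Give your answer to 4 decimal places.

0.0000 bits

Marginals: p(X) = (0.8500, 0.1500), p(Y) = (0.1400, 0.8600).
I(X;Y) = Σ p(x,y)·log₂[p(x,y)/(p(x)p(y))].
  (a,r): 0.12·log₂(1.0084) = 0.00145
  (a,s): 0.73·log₂(0.9986) = -0.00144
  (b,r): 0.02·log₂(0.9524) = -0.00141
  (b,s): 0.13·log₂(1.0078) = 0.00145
Sum = 0.0000 bits.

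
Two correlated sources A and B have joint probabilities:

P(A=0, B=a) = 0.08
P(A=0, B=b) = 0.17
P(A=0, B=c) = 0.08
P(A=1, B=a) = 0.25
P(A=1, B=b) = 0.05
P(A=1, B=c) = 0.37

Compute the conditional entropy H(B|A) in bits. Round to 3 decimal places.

1.350 bits

Chain rule: H(B|A) = H(A,B) − H(A).
Marginals: p(A) = (0.3300, 0.6700), p(B) = (0.3300, 0.2200, 0.4500).
H(A,B) = 2.2644 bits; H(A) = 0.9149 bits.
H(B|A) = 2.2644 − 0.9149 = 1.350 bits.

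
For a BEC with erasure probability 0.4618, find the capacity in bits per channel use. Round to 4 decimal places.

0.5382 bits

Binary erasure channel: capacity C = 1 − ε.
C = 1 − 0.4618 = 0.5382 bits per channel use.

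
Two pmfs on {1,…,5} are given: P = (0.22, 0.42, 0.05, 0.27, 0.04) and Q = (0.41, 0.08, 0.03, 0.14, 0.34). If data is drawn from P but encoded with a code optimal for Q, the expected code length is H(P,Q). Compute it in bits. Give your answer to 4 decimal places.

H(P,Q) = −Σ p·log₂ q.
  −0.22·log₂(0.41) = 0.28299
  −0.42·log₂(0.08) = 1.53042
  −0.05·log₂(0.03) = 0.25294
  −0.27·log₂(0.14) = 0.76586
  −0.04·log₂(0.34) = 0.06226
H(P,Q) = 2.8945 bits.

2.8945 bits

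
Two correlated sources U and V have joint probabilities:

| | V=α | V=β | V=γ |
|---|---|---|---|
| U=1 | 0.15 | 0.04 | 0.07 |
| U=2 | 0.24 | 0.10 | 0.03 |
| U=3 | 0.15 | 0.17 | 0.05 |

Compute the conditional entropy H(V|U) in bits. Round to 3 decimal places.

Marginals: p(U) = (0.2600, 0.3700, 0.3700), p(V) = (0.5400, 0.3100, 0.1500).
H(V|U) = Σ p(U) · H(V|U=·).
  U=1: p=0.2600, H(V|U=1) = 1.3829
  U=2: p=0.3700, H(V|U=2) = 1.2091
  U=3: p=0.3700, H(V|U=3) = 1.4338
Weighted sum = 1.337 bits.

1.337 bits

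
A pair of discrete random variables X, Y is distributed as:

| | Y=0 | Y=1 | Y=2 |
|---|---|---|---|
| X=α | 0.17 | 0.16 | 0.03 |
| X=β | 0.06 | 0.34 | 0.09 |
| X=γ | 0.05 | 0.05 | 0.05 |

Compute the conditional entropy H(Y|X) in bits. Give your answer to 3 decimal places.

1.298 bits

Chain rule: H(Y|X) = H(X,Y) − H(X).
Marginals: p(X) = (0.3600, 0.4900, 0.1500), p(Y) = (0.2800, 0.5500, 0.1700).
H(X,Y) = 2.7430 bits; H(X) = 1.4454 bits.
H(Y|X) = 2.7430 − 1.4454 = 1.298 bits.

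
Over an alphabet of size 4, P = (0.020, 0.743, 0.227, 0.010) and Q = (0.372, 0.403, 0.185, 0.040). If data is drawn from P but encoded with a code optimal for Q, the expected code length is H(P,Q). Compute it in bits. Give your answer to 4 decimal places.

1.6018 bits

H(P,Q) = −Σ p·log₂ q.
  −0.020·log₂(0.372) = 0.02853
  −0.743·log₂(0.403) = 0.97418
  −0.227·log₂(0.185) = 0.55261
  −0.010·log₂(0.040) = 0.04644
H(P,Q) = 1.6018 bits.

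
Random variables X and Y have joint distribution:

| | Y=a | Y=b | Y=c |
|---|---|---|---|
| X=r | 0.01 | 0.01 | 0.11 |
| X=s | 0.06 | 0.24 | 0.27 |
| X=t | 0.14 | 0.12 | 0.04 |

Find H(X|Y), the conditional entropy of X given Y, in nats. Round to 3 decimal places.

Chain rule: H(X|Y) = H(X,Y) − H(Y).
Marginals: p(X) = (0.1300, 0.5700, 0.3000), p(Y) = (0.2100, 0.3700, 0.4200).
H(X,Y) = 1.8582 nats; H(Y) = 1.0600 nats.
H(X|Y) = 1.8582 − 1.0600 = 0.798 nats.

0.798 nats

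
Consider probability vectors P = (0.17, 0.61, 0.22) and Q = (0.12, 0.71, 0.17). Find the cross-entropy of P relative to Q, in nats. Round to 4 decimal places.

H(P,Q) = −Σ p·ln q.
  −0.17·ln(0.12) = 0.36044
  −0.61·ln(0.71) = 0.20892
  −0.22·ln(0.17) = 0.38983
H(P,Q) = 0.9592 nats.

0.9592 nats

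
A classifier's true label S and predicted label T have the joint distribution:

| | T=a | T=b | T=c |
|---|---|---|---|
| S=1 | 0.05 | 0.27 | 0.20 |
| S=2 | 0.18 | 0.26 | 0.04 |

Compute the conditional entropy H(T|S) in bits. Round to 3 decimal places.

1.328 bits

Chain rule: H(T|S) = H(S,T) − H(S).
Marginals: p(S) = (0.5200, 0.4800), p(T) = (0.2300, 0.5300, 0.2400).
H(S,T) = 2.3269 bits; H(S) = 0.9988 bits.
H(T|S) = 2.3269 − 0.9988 = 1.328 bits.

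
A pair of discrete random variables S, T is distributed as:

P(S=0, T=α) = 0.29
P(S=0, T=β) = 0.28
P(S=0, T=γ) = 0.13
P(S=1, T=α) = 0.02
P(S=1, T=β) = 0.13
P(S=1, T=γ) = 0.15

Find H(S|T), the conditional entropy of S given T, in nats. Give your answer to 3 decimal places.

Chain rule: H(S|T) = H(S,T) − H(T).
Marginals: p(S) = (0.7000, 0.3000), p(T) = (0.3100, 0.4100, 0.2800).
H(S,T) = 1.6087 nats; H(T) = 1.0851 nats.
H(S|T) = 1.6087 − 1.0851 = 0.524 nats.

0.524 nats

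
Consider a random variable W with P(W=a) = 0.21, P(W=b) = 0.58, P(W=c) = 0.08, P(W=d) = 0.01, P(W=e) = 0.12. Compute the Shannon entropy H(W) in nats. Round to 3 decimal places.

1.146 nats

H(W) = −Σ p·ln p.
  −(0.21)·ln(0.21) = 0.3277
  −(0.58)·ln(0.58) = 0.3159
  −(0.08)·ln(0.08) = 0.2021
  −(0.01)·ln(0.01) = 0.0461
  −(0.12)·ln(0.12) = 0.2544
Sum: 0.3277 + 0.3159 + 0.2021 + 0.0461 + 0.2544 = 1.146 nats.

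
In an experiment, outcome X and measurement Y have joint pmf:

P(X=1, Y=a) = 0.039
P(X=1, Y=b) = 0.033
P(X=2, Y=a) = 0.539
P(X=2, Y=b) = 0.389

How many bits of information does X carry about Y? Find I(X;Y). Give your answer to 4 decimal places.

0.0003 bits

Marginals: p(X) = (0.0720, 0.9280), p(Y) = (0.5780, 0.4220).
I(X;Y) = Σ p(x,y)·log₂[p(x,y)/(p(x)p(y))].
  (1,a): 0.039·log₂(0.9371) = -0.00365
  (1,b): 0.033·log₂(1.0861) = 0.00393
  (2,a): 0.539·log₂(1.0049) = 0.00378
  (2,b): 0.389·log₂(0.9933) = -0.00376
Sum = 0.0003 bits.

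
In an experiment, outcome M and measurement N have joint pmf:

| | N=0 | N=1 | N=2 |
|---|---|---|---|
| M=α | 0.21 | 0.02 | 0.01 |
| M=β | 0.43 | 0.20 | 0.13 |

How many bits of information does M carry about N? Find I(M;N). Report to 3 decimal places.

Marginals: p(M) = (0.2400, 0.7600), p(N) = (0.6400, 0.2200, 0.1400).
I(M;N) = H(M) + H(N) − H(M,N).
H(M) = 0.7950, H(N) = 1.2898, H(M,N) = 2.0227.
I(M;N) = 0.7950 + 1.2898 − 2.0227 = 0.062 bits.

0.062 bits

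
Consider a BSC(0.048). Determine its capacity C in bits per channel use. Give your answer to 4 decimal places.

Binary symmetric channel: C = 1 − h₂(ε) where h₂ is the binary entropy function.
h₂(0.048) = −0.048·log₂0.048 − 0.952·log₂0.952 = 0.2778.
C = 1 − 0.2778 = 0.7222 bits per channel use.

0.7222 bits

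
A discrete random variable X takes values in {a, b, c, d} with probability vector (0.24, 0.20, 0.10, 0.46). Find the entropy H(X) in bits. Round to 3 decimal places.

1.806 bits

H(X) = −Σ p·log₂ p.
  −(0.24)·log₂(0.24) = 0.4941
  −(0.20)·log₂(0.20) = 0.4644
  −(0.10)·log₂(0.10) = 0.3322
  −(0.46)·log₂(0.46) = 0.5153
Sum: 0.4941 + 0.4644 + 0.3322 + 0.5153 = 1.806 bits.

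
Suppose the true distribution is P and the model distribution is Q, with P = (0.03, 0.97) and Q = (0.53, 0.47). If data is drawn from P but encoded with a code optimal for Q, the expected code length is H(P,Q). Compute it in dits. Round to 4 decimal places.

H(P,Q) = −Σ p·log₁₀ q.
  −0.03·log₁₀(0.53) = 0.00827
  −0.97·log₁₀(0.47) = 0.31807
H(P,Q) = 0.3263 dits.

0.3263 dits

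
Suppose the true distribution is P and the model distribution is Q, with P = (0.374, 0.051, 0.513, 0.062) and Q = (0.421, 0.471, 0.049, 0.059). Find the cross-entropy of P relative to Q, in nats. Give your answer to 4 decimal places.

H(P,Q) = −Σ p·ln q.
  −0.374·ln(0.421) = 0.32356
  −0.051·ln(0.471) = 0.03840
  −0.513·ln(0.049) = 1.54717
  −0.062·ln(0.059) = 0.17547
H(P,Q) = 2.0846 nats.

2.0846 nats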